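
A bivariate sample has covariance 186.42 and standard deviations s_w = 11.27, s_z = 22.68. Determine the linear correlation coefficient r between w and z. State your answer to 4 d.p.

0.7293

r = Cov(w,z) / (s_w · s_z) = 186.42 / (11.27 × 22.68)
  = 186.42 / 255.6036 ≈ 0.7293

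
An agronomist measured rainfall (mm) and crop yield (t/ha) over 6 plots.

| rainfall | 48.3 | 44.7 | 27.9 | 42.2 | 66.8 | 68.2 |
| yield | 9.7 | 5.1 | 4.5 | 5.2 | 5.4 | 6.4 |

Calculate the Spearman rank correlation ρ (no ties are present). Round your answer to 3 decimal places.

0.771

Rank rainfall: 4, 3, 1, 2, 5, 6
Rank yield: 6, 2, 1, 3, 4, 5
d = rank(rainfall) − rank(yield): -2, 1, 0, -1, 1, 1; Σd² = 8
ρ = 1 − 6Σd² / [n(n²−1)] = 1 − 6×8 / (6×35) = 1 − 48/210 ≈ 0.771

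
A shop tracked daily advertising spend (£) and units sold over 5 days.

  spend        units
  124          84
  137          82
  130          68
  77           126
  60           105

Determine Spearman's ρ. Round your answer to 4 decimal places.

-0.8000

Rank spend: 3, 5, 4, 2, 1
Rank units: 3, 2, 1, 5, 4
d = rank(spend) − rank(units): 0, 3, 3, -3, -3; Σd² = 36
ρ = 1 − 6Σd² / [n(n²−1)] = 1 − 6×36 / (5×24) = 1 − 216/120 ≈ -0.8000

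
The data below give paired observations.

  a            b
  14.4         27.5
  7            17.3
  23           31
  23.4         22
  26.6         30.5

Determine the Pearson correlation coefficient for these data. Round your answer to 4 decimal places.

0.7078

n = 5, Σa = 94.4, Σb = 128.3, Σa² = 2040.48, Σb² = 3430.79, Σab = 2556.2
nΣab − ΣaΣb = 12781 − 12111.52 = 669.48
nΣa² − (Σa)² = 10202.4 − 8911.36 = 1291.04; nΣb² − (Σb)² = 17153.95 − 16460.89 = 693.06
r = 669.48 / √(1291.04 × 693.06) = 669.48 / 945.9219 ≈ 0.7078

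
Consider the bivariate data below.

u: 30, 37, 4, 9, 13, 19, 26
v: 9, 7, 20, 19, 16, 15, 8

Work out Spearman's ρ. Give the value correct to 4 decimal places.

-0.9643

Rank u: 6, 7, 1, 2, 3, 4, 5
Rank v: 3, 1, 7, 6, 5, 4, 2
d = rank(u) − rank(v): 3, 6, -6, -4, -2, 0, 3; Σd² = 110
ρ = 1 − 6Σd² / [n(n²−1)] = 1 − 6×110 / (7×48) = 1 − 660/336 ≈ -0.9643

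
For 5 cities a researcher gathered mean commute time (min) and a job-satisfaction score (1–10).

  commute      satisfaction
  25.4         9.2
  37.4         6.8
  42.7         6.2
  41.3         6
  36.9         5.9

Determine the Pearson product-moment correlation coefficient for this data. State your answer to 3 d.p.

-0.923

n = 5, Σx = 183.7, Σy = 34.1, Σx² = 6934.51, Σy² = 240.13, Σxy = 1218.25
nΣxy − ΣxΣy = 6091.25 − 6264.17 = -172.92
nΣx² − (Σx)² = 34672.55 − 33745.69 = 926.86; nΣy² − (Σy)² = 1200.65 − 1162.81 = 37.84
r = -172.92 / √(926.86 × 37.84) = -172.92 / 187.2762 ≈ -0.923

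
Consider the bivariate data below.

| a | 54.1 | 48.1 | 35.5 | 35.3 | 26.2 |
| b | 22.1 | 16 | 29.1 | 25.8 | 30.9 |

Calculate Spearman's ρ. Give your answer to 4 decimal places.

-0.8000

Rank a: 5, 4, 3, 2, 1
Rank b: 2, 1, 4, 3, 5
d = rank(a) − rank(b): 3, 3, -1, -1, -4; Σd² = 36
ρ = 1 − 6Σd² / [n(n²−1)] = 1 − 6×36 / (5×24) = 1 − 216/120 ≈ -0.8000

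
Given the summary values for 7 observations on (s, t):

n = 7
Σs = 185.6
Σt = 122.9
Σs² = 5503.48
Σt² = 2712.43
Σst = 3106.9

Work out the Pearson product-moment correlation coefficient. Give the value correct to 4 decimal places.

r = (nΣst − ΣsΣt) / √[(nΣs² − (Σs)²)(nΣt² − (Σt)²)]
Numerator: 7×3106.9 − 185.6×122.9 = -1061.94
Denominator: √[(38524.36 − 34447.36)(18987.01 − 15104.41)] = √[4077 × 3882.6] = 3978.6128
r = -1061.94 / 3978.6128 ≈ -0.2669

-0.2669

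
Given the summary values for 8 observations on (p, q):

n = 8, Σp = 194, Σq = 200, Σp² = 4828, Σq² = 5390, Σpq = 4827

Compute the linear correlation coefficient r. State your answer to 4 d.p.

r = (nΣpq − ΣpΣq) / √[(nΣp² − (Σp)²)(nΣq² − (Σq)²)]
Numerator: 8×4827 − 194×200 = -184
Denominator: √[(38624 − 37636)(43120 − 40000)] = √[988 × 3120] = 1755.7221
r = -184 / 1755.7221 ≈ -0.1048

-0.1048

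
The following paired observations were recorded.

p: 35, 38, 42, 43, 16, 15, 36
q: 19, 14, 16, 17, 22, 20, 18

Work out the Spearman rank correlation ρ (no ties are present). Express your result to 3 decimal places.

Rank p: 3, 5, 6, 7, 2, 1, 4
Rank q: 5, 1, 2, 3, 7, 6, 4
d = rank(p) − rank(q): -2, 4, 4, 4, -5, -5, 0; Σd² = 102
ρ = 1 − 6Σd² / [n(n²−1)] = 1 − 6×102 / (7×48) = 1 − 612/336 ≈ -0.821

-0.821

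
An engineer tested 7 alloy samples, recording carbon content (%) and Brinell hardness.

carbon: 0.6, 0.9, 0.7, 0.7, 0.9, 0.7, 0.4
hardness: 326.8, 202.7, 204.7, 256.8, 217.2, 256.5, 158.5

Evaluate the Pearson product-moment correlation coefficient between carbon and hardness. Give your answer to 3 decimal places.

0.067

n = 7, Σx = 4.9, Σy = 1623.2, Σx² = 3.61, Σy² = 393824.2, Σxy = 1139.99
nΣxy − ΣxΣy = 7979.93 − 7953.68 = 26.25
nΣx² − (Σx)² = 25.27 − 24.01 = 1.26; nΣy² − (Σy)² = 2756769.4 − 2634778.24 = 121991.16
r = 26.25 / √(1.26 × 121991.16) = 26.25 / 392.0572 ≈ 0.067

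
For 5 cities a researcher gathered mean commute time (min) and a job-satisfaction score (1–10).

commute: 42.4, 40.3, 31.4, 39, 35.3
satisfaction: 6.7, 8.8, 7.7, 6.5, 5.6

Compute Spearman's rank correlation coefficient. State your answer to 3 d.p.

Rank commute: 5, 4, 1, 3, 2
Rank satisfaction: 3, 5, 4, 2, 1
d = rank(commute) − rank(satisfaction): 2, -1, -3, 1, 1; Σd² = 16
ρ = 1 − 6Σd² / [n(n²−1)] = 1 − 6×16 / (5×24) = 1 − 96/120 ≈ 0.200

0.200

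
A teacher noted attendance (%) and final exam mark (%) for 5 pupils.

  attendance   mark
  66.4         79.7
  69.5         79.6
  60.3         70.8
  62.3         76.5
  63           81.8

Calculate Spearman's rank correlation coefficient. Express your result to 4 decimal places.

0.6000

Rank attendance: 4, 5, 1, 2, 3
Rank mark: 4, 3, 1, 2, 5
d = rank(attendance) − rank(mark): 0, 2, 0, 0, -2; Σd² = 8
ρ = 1 − 6Σd² / [n(n²−1)] = 1 − 6×8 / (5×24) = 1 − 48/120 ≈ 0.6000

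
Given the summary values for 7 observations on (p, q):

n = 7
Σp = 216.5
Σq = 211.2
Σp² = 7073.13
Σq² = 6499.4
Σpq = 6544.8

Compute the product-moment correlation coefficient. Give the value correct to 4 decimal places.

0.0579

r = (nΣpq − ΣpΣq) / √[(nΣp² − (Σp)²)(nΣq² − (Σq)²)]
Numerator: 7×6544.8 − 216.5×211.2 = 88.8
Denominator: √[(49511.91 − 46872.25)(45495.8 − 44605.44)] = √[2639.66 × 890.36] = 1533.0518
r = 88.8 / 1533.0518 ≈ 0.0579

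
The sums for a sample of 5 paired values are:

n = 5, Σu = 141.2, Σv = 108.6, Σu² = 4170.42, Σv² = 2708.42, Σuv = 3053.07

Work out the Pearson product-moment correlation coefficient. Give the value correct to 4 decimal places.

r = (nΣuv − ΣuΣv) / √[(nΣu² − (Σu)²)(nΣv² − (Σv)²)]
Numerator: 5×3053.07 − 141.2×108.6 = -68.97
Denominator: √[(20852.1 − 19937.44)(13542.1 − 11793.96)] = √[914.66 × 1748.14] = 1264.4974
r = -68.97 / 1264.4974 ≈ -0.0545

-0.0545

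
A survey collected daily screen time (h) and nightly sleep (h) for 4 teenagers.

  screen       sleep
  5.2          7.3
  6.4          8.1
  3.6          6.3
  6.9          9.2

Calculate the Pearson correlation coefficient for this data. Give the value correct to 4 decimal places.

n = 4, Σx = 22.1, Σy = 30.9, Σx² = 128.57, Σy² = 243.23, Σxy = 175.96
nΣxy − ΣxΣy = 703.84 − 682.89 = 20.95
nΣx² − (Σx)² = 514.28 − 488.41 = 25.87; nΣy² − (Σy)² = 972.92 − 954.81 = 18.11
r = 20.95 / √(25.87 × 18.11) = 20.95 / 21.6450 ≈ 0.9679

0.9679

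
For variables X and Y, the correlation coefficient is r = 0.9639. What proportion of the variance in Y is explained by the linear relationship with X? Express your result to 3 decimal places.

r² = (0.9639)² = 0.929

0.929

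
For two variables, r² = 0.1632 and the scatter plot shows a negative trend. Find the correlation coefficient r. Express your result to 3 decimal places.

|r| = √0.1632 = 0.404
The association is negative, so r = −0.404.

-0.404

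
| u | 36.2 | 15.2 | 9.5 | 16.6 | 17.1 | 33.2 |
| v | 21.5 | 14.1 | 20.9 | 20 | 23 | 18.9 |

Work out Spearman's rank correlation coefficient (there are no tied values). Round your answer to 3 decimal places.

Rank u: 6, 2, 1, 3, 4, 5
Rank v: 5, 1, 4, 3, 6, 2
d = rank(u) − rank(v): 1, 1, -3, 0, -2, 3; Σd² = 24
ρ = 1 − 6Σd² / [n(n²−1)] = 1 − 6×24 / (6×35) = 1 − 144/210 ≈ 0.314

0.314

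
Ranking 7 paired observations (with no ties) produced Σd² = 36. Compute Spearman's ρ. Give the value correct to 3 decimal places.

ρ = 1 − 6Σd² / [n(n²−1)] = 1 − 6×36 / (7×48)
  = 1 − 216/336 = 1 − 0.6429 ≈ 0.357

0.357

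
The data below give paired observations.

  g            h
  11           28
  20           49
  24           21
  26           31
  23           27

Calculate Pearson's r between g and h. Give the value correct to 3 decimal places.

-0.103

n = 5, Σg = 104, Σh = 156, Σg² = 2302, Σh² = 5316, Σgh = 3219
nΣgh − ΣgΣh = 16095 − 16224 = -129
nΣg² − (Σg)² = 11510 − 10816 = 694; nΣh² − (Σh)² = 26580 − 24336 = 2244
r = -129 / √(694 × 2244) = -129 / 1247.9327 ≈ -0.103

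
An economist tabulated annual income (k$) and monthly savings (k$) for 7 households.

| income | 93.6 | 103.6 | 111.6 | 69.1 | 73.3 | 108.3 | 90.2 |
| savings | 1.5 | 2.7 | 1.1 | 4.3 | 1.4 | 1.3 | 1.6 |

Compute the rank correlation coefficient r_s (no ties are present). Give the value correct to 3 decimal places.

-0.679

Rank income: 4, 5, 7, 1, 2, 6, 3
Rank savings: 4, 6, 1, 7, 3, 2, 5
d = rank(income) − rank(savings): 0, -1, 6, -6, -1, 4, -2; Σd² = 94
ρ = 1 − 6Σd² / [n(n²−1)] = 1 − 6×94 / (7×48) = 1 − 564/336 ≈ -0.679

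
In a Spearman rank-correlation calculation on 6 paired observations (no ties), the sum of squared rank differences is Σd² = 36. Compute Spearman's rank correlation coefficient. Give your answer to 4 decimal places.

ρ = 1 − 6Σd² / [n(n²−1)] = 1 − 6×36 / (6×35)
  = 1 − 216/210 = 1 − 1.02857 ≈ -0.0286

-0.0286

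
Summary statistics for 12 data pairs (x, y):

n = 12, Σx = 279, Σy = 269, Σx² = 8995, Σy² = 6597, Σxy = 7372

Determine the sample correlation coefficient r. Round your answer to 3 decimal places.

r = (nΣxy − ΣxΣy) / √[(nΣx² − (Σx)²)(nΣy² − (Σy)²)]
Numerator: 12×7372 − 279×269 = 13413
Denominator: √[(107940 − 77841)(79164 − 72361)] = √[30099 × 6803] = 14309.5596
r = 13413 / 14309.5596 ≈ 0.937

0.937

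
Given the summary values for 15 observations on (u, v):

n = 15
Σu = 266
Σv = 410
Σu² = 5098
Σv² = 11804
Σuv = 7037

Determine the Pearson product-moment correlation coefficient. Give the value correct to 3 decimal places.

-0.490

r = (nΣuv − ΣuΣv) / √[(nΣu² − (Σu)²)(nΣv² − (Σv)²)]
Numerator: 15×7037 − 266×410 = -3505
Denominator: √[(76470 − 70756)(177060 − 168100)] = √[5714 × 8960] = 7155.2386
r = -3505 / 7155.2386 ≈ -0.490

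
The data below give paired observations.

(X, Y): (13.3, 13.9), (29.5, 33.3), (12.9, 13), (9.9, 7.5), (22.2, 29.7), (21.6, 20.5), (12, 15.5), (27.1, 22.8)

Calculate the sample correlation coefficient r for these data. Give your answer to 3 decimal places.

0.903

n = 8, ΣX = 148.5, ΣY = 156.2, ΣX² = 3149.37, ΣY² = 3589.78, ΣXY = 3315.19
nΣXY − ΣXΣY = 26521.52 − 23195.7 = 3325.82
nΣX² − (ΣX)² = 25194.96 − 22052.25 = 3142.71; nΣY² − (ΣY)² = 28718.24 − 24398.44 = 4319.8
r = 3325.82 / √(3142.71 × 4319.8) = 3325.82 / 3684.5459 ≈ 0.903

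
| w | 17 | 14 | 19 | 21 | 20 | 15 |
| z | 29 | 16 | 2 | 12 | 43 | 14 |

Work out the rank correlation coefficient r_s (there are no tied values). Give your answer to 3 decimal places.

-0.143

Rank w: 3, 1, 4, 6, 5, 2
Rank z: 5, 4, 1, 2, 6, 3
d = rank(w) − rank(z): -2, -3, 3, 4, -1, -1; Σd² = 40
ρ = 1 − 6Σd² / [n(n²−1)] = 1 − 6×40 / (6×35) = 1 − 240/210 ≈ -0.143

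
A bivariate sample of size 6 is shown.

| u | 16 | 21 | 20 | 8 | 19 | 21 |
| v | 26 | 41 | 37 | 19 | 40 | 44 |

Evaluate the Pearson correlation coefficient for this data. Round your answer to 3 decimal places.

0.938

n = 6, Σu = 105, Σv = 207, Σu² = 1963, Σv² = 7623, Σuv = 3853
nΣuv − ΣuΣv = 23118 − 21735 = 1383
nΣu² − (Σu)² = 11778 − 11025 = 753; nΣv² − (Σv)² = 45738 − 42849 = 2889
r = 1383 / √(753 × 2889) = 1383 / 1474.9295 ≈ 0.938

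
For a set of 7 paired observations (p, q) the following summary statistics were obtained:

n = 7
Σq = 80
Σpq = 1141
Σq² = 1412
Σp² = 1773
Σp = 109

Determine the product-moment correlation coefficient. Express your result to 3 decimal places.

r = (nΣpq − ΣpΣq) / √[(nΣp² − (Σp)²)(nΣq² − (Σq)²)]
Numerator: 7×1141 − 109×80 = -733
Denominator: √[(12411 − 11881)(9884 − 6400)] = √[530 × 3484] = 1358.8672
r = -733 / 1358.8672 ≈ -0.539

-0.539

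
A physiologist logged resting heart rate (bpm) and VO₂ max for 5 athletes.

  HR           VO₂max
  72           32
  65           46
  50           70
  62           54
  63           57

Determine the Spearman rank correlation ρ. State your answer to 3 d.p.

-0.900

Rank HR: 5, 4, 1, 2, 3
Rank VO₂max: 1, 2, 5, 3, 4
d = rank(HR) − rank(VO₂max): 4, 2, -4, -1, -1; Σd² = 38
ρ = 1 − 6Σd² / [n(n²−1)] = 1 − 6×38 / (5×24) = 1 − 228/120 ≈ -0.900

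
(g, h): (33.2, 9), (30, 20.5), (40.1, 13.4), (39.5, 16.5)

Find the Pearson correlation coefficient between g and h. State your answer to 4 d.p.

-0.2465

n = 4, Σg = 142.8, Σh = 59.4, Σg² = 5170.5, Σh² = 953.06, Σgh = 2102.89
nΣgh − ΣgΣh = 8411.56 − 8482.32 = -70.76
nΣg² − (Σg)² = 20682 − 20391.84 = 290.16; nΣh² − (Σh)² = 3812.24 − 3528.36 = 283.88
r = -70.76 / √(290.16 × 283.88) = -70.76 / 287.0028 ≈ -0.2465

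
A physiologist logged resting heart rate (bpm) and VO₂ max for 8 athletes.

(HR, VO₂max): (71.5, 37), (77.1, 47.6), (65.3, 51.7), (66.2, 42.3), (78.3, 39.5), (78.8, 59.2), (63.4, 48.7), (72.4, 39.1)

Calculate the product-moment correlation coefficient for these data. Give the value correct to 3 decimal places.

0.054

n = 8, Σx = 573, Σy = 365.1, Σx² = 41304.84, Σy² = 17062.33, Σxy = 26167.96
nΣxy − ΣxΣy = 209343.68 − 209202.3 = 141.38
nΣx² − (Σx)² = 330438.72 − 328329 = 2109.72; nΣy² − (Σy)² = 136498.64 − 133298.01 = 3200.63
r = 141.38 / √(2109.72 × 3200.63) = 141.38 / 2598.5444 ≈ 0.054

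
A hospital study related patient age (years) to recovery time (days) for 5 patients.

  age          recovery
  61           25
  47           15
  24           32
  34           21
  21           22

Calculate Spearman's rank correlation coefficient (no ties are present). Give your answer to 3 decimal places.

-0.200

Rank age: 5, 4, 2, 3, 1
Rank recovery: 4, 1, 5, 2, 3
d = rank(age) − rank(recovery): 1, 3, -3, 1, -2; Σd² = 24
ρ = 1 − 6Σd² / [n(n²−1)] = 1 − 6×24 / (5×24) = 1 − 144/120 ≈ -0.200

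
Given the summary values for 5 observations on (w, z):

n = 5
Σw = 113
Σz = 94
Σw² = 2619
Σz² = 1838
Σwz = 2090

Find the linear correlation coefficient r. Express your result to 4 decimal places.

-0.5063

r = (nΣwz − ΣwΣz) / √[(nΣw² − (Σw)²)(nΣz² − (Σz)²)]
Numerator: 5×2090 − 113×94 = -172
Denominator: √[(13095 − 12769)(9190 − 8836)] = √[326 × 354] = 339.7116
r = -172 / 339.7116 ≈ -0.5063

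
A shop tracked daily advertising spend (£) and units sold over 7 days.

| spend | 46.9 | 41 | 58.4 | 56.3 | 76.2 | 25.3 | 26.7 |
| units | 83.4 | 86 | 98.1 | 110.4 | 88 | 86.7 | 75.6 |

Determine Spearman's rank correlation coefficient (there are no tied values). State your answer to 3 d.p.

Rank spend: 4, 3, 6, 5, 7, 1, 2
Rank units: 2, 3, 6, 7, 5, 4, 1
d = rank(spend) − rank(units): 2, 0, 0, -2, 2, -3, 1; Σd² = 22
ρ = 1 − 6Σd² / [n(n²−1)] = 1 − 6×22 / (7×48) = 1 − 132/336 ≈ 0.607

0.607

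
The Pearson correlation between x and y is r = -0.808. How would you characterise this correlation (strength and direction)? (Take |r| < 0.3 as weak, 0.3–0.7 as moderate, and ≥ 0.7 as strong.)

r = -0.808 < 0 so the relationship is negative.
|r| = 0.808, which falls in the strong range.

strong negative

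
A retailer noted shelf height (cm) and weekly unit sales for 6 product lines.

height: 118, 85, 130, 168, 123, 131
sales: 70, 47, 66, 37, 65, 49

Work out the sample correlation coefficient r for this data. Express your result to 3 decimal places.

n = 6, Σx = 755, Σy = 334, Σx² = 98563, Σy² = 19460, Σxy = 41465
nΣxy − ΣxΣy = 248790 − 252170 = -3380
nΣx² − (Σx)² = 591378 − 570025 = 21353; nΣy² − (Σy)² = 116760 − 111556 = 5204
r = -3380 / √(21353 × 5204) = -3380 / 10541.3952 ≈ -0.321

-0.321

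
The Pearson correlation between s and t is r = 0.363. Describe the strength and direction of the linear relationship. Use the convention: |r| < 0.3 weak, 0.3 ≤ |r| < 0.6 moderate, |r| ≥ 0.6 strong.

moderate positive

r = 0.363 > 0 so the relationship is positive.
|r| = 0.363, which falls in the moderate range.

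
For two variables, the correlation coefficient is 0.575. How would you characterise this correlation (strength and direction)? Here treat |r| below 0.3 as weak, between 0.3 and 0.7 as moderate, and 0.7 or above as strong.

r = 0.575 > 0 so the relationship is positive.
|r| = 0.575, which falls in the moderate range.

moderate positive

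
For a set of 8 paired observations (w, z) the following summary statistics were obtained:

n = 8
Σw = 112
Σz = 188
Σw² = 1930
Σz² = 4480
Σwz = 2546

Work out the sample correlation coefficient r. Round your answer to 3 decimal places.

r = (nΣwz − ΣwΣz) / √[(nΣw² − (Σw)²)(nΣz² − (Σz)²)]
Numerator: 8×2546 − 112×188 = -688
Denominator: √[(15440 − 12544)(35840 − 35344)] = √[2896 × 496] = 1198.5057
r = -688 / 1198.5057 ≈ -0.574

-0.574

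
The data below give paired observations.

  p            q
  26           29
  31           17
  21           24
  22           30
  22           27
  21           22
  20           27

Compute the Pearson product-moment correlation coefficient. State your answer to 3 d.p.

-0.541

n = 7, Σp = 163, Σq = 176, Σp² = 3887, Σq² = 4548, Σpq = 4041
nΣpq − ΣpΣq = 28287 − 28688 = -401
nΣp² − (Σp)² = 27209 − 26569 = 640; nΣq² − (Σq)² = 31836 − 30976 = 860
r = -401 / √(640 × 860) = -401 / 741.8895 ≈ -0.541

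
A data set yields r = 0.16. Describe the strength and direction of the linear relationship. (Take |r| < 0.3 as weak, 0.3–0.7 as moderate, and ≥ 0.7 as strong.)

weak positive

r = 0.16 > 0 so the relationship is positive.
|r| = 0.16, which falls in the weak range.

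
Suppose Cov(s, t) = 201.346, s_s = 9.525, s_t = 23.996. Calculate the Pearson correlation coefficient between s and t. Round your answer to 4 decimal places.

0.8809

r = Cov(s,t) / (s_s · s_t) = 201.346 / (9.525 × 23.996)
  = 201.346 / 228.5619 ≈ 0.8809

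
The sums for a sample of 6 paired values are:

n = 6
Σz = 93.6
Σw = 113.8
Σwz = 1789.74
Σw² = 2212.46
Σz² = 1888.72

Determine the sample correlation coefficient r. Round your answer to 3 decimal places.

0.095

r = (nΣwz − ΣwΣz) / √[(nΣw² − (Σw)²)(nΣz² − (Σz)²)]
Numerator: 6×1789.74 − 113.8×93.6 = 86.76
Denominator: √[(13274.76 − 12950.44)(11332.32 − 8760.96)] = √[324.32 × 2571.36] = 913.2051
r = 86.76 / 913.2051 ≈ 0.095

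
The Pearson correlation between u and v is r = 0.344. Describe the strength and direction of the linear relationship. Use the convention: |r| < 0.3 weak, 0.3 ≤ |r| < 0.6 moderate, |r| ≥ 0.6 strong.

r = 0.344 > 0 so the relationship is positive.
|r| = 0.344, which falls in the moderate range.

moderate positive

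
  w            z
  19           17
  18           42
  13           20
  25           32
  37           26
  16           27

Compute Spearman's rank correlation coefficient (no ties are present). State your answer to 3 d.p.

0.086

Rank w: 4, 3, 1, 5, 6, 2
Rank z: 1, 6, 2, 5, 3, 4
d = rank(w) − rank(z): 3, -3, -1, 0, 3, -2; Σd² = 32
ρ = 1 − 6Σd² / [n(n²−1)] = 1 − 6×32 / (6×35) = 1 − 192/210 ≈ 0.086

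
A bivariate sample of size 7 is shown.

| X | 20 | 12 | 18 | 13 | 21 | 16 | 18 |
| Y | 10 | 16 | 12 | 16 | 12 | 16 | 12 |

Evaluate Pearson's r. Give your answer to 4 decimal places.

-0.8746

n = 7, ΣX = 118, ΣY = 94, ΣX² = 2058, ΣY² = 1300, ΣXY = 1540
nΣXY − ΣXΣY = 10780 − 11092 = -312
nΣX² − (ΣX)² = 14406 − 13924 = 482; nΣY² − (ΣY)² = 9100 − 8836 = 264
r = -312 / √(482 × 264) = -312 / 356.7184 ≈ -0.8746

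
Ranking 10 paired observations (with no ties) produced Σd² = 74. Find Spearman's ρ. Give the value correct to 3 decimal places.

ρ = 1 − 6Σd² / [n(n²−1)] = 1 − 6×74 / (10×99)
  = 1 − 444/990 = 1 − 0.4485 ≈ 0.552

0.552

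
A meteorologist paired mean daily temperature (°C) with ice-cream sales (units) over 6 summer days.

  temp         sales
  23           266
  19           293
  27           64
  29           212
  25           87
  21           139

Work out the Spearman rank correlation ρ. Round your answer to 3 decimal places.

-0.543

Rank temp: 3, 1, 5, 6, 4, 2
Rank sales: 5, 6, 1, 4, 2, 3
d = rank(temp) − rank(sales): -2, -5, 4, 2, 2, -1; Σd² = 54
ρ = 1 − 6Σd² / [n(n²−1)] = 1 − 6×54 / (6×35) = 1 − 324/210 ≈ -0.543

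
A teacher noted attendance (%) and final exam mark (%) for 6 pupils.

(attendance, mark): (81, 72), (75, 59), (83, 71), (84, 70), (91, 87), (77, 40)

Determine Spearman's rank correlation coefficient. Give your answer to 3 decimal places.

0.714

Rank attendance: 3, 1, 4, 5, 6, 2
Rank mark: 5, 2, 4, 3, 6, 1
d = rank(attendance) − rank(mark): -2, -1, 0, 2, 0, 1; Σd² = 10
ρ = 1 − 6Σd² / [n(n²−1)] = 1 − 6×10 / (6×35) = 1 − 60/210 ≈ 0.714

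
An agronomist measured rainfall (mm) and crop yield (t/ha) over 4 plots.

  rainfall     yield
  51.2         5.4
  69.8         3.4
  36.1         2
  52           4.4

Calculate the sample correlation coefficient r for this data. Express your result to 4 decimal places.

0.3369

n = 4, Σx = 209.1, Σy = 15.2, Σx² = 11500.69, Σy² = 64.08, Σxy = 814.8
nΣxy − ΣxΣy = 3259.2 − 3178.32 = 80.88
nΣx² − (Σx)² = 46002.76 − 43722.81 = 2279.95; nΣy² − (Σy)² = 256.32 − 231.04 = 25.28
r = 80.88 / √(2279.95 × 25.28) = 80.88 / 240.0774 ≈ 0.3369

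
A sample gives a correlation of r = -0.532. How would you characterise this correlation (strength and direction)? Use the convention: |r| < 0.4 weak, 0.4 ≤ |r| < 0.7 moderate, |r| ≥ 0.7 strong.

r = -0.532 < 0 so the relationship is negative.
|r| = 0.532, which falls in the moderate range.

moderate negative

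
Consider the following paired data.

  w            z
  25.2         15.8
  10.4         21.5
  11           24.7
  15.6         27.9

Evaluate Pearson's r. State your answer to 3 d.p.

-0.654

n = 4, Σw = 62.2, Σz = 89.9, Σw² = 1107.56, Σz² = 2100.39, Σwz = 1328.7
nΣwz − ΣwΣz = 5314.8 − 5591.78 = -276.98
nΣw² − (Σw)² = 4430.24 − 3868.84 = 561.4; nΣz² − (Σz)² = 8401.56 − 8082.01 = 319.55
r = -276.98 / √(561.4 × 319.55) = -276.98 / 423.5509 ≈ -0.654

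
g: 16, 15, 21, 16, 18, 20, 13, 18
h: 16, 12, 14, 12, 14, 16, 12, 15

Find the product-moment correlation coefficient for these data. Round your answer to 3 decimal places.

0.599

n = 8, Σg = 137, Σh = 111, Σg² = 2395, Σh² = 1561, Σgh = 1920
nΣgh − ΣgΣh = 15360 − 15207 = 153
nΣg² − (Σg)² = 19160 − 18769 = 391; nΣh² − (Σh)² = 12488 − 12321 = 167
r = 153 / √(391 × 167) = 153 / 255.5328 ≈ 0.599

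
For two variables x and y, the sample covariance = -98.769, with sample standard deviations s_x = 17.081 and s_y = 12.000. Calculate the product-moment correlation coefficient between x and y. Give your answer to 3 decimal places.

r = Cov(x,y) / (s_x · s_y) = -98.769 / (17.081 × 12.000)
  = -98.769 / 204.9720 ≈ -0.482

-0.482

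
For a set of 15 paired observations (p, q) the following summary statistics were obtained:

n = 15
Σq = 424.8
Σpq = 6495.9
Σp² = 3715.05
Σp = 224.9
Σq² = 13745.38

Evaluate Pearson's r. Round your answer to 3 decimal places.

r = (nΣpq − ΣpΣq) / √[(nΣp² − (Σp)²)(nΣq² − (Σq)²)]
Numerator: 15×6495.9 − 224.9×424.8 = 1900.98
Denominator: √[(55725.75 − 50580.01)(206180.7 − 180455.04)] = √[5145.74 × 25725.66] = 11505.5446
r = 1900.98 / 11505.5446 ≈ 0.165

0.165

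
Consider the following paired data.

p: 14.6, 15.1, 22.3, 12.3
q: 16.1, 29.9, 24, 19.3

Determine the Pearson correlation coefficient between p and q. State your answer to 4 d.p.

0.3035

n = 4, Σp = 64.3, Σq = 89.3, Σp² = 1089.75, Σq² = 2101.71, Σpq = 1459.14
nΣpq − ΣpΣq = 5836.56 − 5741.99 = 94.57
nΣp² − (Σp)² = 4359 − 4134.49 = 224.51; nΣq² − (Σq)² = 8406.84 − 7974.49 = 432.35
r = 94.57 / √(224.51 × 432.35) = 94.57 / 311.5556 ≈ 0.3035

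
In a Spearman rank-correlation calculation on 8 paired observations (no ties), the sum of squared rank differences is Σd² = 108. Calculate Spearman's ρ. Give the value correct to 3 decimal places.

ρ = 1 − 6Σd² / [n(n²−1)] = 1 − 6×108 / (8×63)
  = 1 − 648/504 = 1 − 1.2857 ≈ -0.286

-0.286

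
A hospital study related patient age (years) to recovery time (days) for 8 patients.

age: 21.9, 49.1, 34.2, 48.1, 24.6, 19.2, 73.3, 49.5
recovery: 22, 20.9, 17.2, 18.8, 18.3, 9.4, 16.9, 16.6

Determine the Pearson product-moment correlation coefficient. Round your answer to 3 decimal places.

0.182

n = 8, Σx = 319.9, Σy = 140.1, Σx² = 15170.61, Σy² = 2554.51, Σxy = 5691.64
nΣxy − ΣxΣy = 45533.12 − 44817.99 = 715.13
nΣx² − (Σx)² = 121364.88 − 102336.01 = 19028.87; nΣy² − (Σy)² = 20436.08 − 19628.01 = 808.07
r = 715.13 / √(19028.87 × 808.07) = 715.13 / 3921.3083 ≈ 0.182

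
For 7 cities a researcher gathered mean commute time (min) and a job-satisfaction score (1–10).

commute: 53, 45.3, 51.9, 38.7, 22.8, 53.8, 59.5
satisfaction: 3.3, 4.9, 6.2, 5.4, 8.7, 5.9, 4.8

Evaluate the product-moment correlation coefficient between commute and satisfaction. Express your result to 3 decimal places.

n = 7, Σx = 325, Σy = 39.2, Σx² = 16006.92, Σy² = 236.04, Σxy = 1729.01
nΣxy − ΣxΣy = 12103.07 − 12740 = -636.93
nΣx² − (Σx)² = 112048.44 − 105625 = 6423.44; nΣy² − (Σy)² = 1652.28 − 1536.64 = 115.64
r = -636.93 / √(6423.44 × 115.64) = -636.93 / 861.8623 ≈ -0.739

-0.739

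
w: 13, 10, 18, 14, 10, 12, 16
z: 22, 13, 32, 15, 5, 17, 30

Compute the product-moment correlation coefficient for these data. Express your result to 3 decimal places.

0.908

n = 7, Σw = 93, Σz = 134, Σw² = 1289, Σz² = 3116, Σwz = 1936
nΣwz − ΣwΣz = 13552 − 12462 = 1090
nΣw² − (Σw)² = 9023 − 8649 = 374; nΣz² − (Σz)² = 21812 − 17956 = 3856
r = 1090 / √(374 × 3856) = 1090 / 1200.8930 ≈ 0.908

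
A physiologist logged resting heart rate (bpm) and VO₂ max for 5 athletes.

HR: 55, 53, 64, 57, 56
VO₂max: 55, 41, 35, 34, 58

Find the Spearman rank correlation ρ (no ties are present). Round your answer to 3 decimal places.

-0.500

Rank HR: 2, 1, 5, 4, 3
Rank VO₂max: 4, 3, 2, 1, 5
d = rank(HR) − rank(VO₂max): -2, -2, 3, 3, -2; Σd² = 30
ρ = 1 − 6Σd² / [n(n²−1)] = 1 − 6×30 / (5×24) = 1 − 180/120 ≈ -0.500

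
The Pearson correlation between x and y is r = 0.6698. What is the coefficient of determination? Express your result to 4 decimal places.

0.4486

r² = (0.6698)² = 0.4486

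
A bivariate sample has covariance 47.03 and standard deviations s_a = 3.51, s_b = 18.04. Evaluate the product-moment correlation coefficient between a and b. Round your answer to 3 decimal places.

0.743

r = Cov(a,b) / (s_a · s_b) = 47.03 / (3.51 × 18.04)
  = 47.03 / 63.3204 ≈ 0.743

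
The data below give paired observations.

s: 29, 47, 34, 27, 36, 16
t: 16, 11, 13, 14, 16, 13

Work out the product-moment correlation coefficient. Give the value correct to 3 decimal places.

n = 6, Σs = 189, Σt = 83, Σs² = 6487, Σt² = 1167, Σst = 2585
nΣst − ΣsΣt = 15510 − 15687 = -177
nΣs² − (Σs)² = 38922 − 35721 = 3201; nΣt² − (Σt)² = 7002 − 6889 = 113
r = -177 / √(3201 × 113) = -177 / 601.4258 ≈ -0.294

-0.294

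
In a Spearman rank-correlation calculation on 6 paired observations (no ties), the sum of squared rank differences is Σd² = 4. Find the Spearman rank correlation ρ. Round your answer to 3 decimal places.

0.886

ρ = 1 − 6Σd² / [n(n²−1)] = 1 − 6×4 / (6×35)
  = 1 − 24/210 = 1 − 0.1143 ≈ 0.886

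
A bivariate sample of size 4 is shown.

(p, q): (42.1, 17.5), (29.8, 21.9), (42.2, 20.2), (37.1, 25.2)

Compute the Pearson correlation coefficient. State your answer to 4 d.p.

-0.5082

n = 4, Σp = 151.2, Σq = 84.8, Σp² = 5817.7, Σq² = 1828.94, Σpq = 3176.73
nΣpq − ΣpΣq = 12706.92 − 12821.76 = -114.84
nΣp² − (Σp)² = 23270.8 − 22861.44 = 409.36; nΣq² − (Σq)² = 7315.76 − 7191.04 = 124.72
r = -114.84 / √(409.36 × 124.72) = -114.84 / 225.9544 ≈ -0.5082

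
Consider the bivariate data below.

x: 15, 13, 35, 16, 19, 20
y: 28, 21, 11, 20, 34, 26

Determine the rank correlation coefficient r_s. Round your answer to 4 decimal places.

-0.2571

Rank x: 2, 1, 6, 3, 4, 5
Rank y: 5, 3, 1, 2, 6, 4
d = rank(x) − rank(y): -3, -2, 5, 1, -2, 1; Σd² = 44
ρ = 1 − 6Σd² / [n(n²−1)] = 1 − 6×44 / (6×35) = 1 − 264/210 ≈ -0.2571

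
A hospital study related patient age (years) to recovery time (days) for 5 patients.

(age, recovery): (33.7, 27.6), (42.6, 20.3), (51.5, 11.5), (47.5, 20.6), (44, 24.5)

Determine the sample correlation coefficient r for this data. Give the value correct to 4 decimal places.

-0.8685

n = 5, Σx = 219.3, Σy = 104.5, Σx² = 9794.95, Σy² = 2330.71, Σxy = 4443.65
nΣxy − ΣxΣy = 22218.25 − 22916.85 = -698.6
nΣx² − (Σx)² = 48974.75 − 48092.49 = 882.26; nΣy² − (Σy)² = 11653.55 − 10920.25 = 733.3
r = -698.6 / √(882.26 × 733.3) = -698.6 / 804.3390 ≈ -0.8685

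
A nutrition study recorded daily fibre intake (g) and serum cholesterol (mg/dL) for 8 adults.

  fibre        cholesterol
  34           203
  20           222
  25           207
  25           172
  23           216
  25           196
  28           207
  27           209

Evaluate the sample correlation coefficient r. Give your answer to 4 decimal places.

n = 8, Σx = 207, Σy = 1632, Σx² = 5473, Σy² = 334528, Σxy = 42124
nΣxy − ΣxΣy = 336992 − 337824 = -832
nΣx² − (Σx)² = 43784 − 42849 = 935; nΣy² − (Σy)² = 2676224 − 2663424 = 12800
r = -832 / √(935 × 12800) = -832 / 3459.4797 ≈ -0.2405

-0.2405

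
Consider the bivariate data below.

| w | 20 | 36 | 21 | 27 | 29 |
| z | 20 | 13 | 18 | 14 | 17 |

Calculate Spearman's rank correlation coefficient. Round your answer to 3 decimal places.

Rank w: 1, 5, 2, 3, 4
Rank z: 5, 1, 4, 2, 3
d = rank(w) − rank(z): -4, 4, -2, 1, 1; Σd² = 38
ρ = 1 − 6Σd² / [n(n²−1)] = 1 − 6×38 / (5×24) = 1 − 228/120 ≈ -0.900

-0.900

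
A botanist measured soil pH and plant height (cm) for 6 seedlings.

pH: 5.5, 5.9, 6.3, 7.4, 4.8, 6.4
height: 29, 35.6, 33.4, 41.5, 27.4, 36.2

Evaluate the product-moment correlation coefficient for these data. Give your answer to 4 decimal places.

n = 6, Σx = 36.3, Σy = 203.1, Σx² = 223.51, Σy² = 7007.37, Σxy = 1250.26
nΣxy − ΣxΣy = 7501.56 − 7372.53 = 129.03
nΣx² − (Σx)² = 1341.06 − 1317.69 = 23.37; nΣy² − (Σy)² = 42044.22 − 41249.61 = 794.61
r = 129.03 / √(23.37 × 794.61) = 129.03 / 136.2719 ≈ 0.9469

0.9469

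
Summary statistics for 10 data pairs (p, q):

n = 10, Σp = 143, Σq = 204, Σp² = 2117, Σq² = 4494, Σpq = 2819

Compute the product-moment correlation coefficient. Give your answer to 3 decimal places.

-0.634

r = (nΣpq − ΣpΣq) / √[(nΣp² − (Σp)²)(nΣq² − (Σq)²)]
Numerator: 10×2819 − 143×204 = -982
Denominator: √[(21170 − 20449)(44940 − 41616)] = √[721 × 3324] = 1548.0969
r = -982 / 1548.0969 ≈ -0.634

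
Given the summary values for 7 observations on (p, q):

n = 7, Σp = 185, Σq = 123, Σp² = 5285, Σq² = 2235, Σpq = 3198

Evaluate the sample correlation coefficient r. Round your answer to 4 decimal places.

-0.3086

r = (nΣpq − ΣpΣq) / √[(nΣp² − (Σp)²)(nΣq² − (Σq)²)]
Numerator: 7×3198 − 185×123 = -369
Denominator: √[(36995 − 34225)(15645 − 15129)] = √[2770 × 516] = 1195.5417
r = -369 / 1195.5417 ≈ -0.3086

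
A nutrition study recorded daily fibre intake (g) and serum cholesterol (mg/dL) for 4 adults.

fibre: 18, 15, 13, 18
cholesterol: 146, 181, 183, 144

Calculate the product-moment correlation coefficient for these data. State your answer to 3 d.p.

-0.954

n = 4, Σx = 64, Σy = 654, Σx² = 1042, Σy² = 108302, Σxy = 10314
nΣxy − ΣxΣy = 41256 − 41856 = -600
nΣx² − (Σx)² = 4168 − 4096 = 72; nΣy² − (Σy)² = 433208 − 427716 = 5492
r = -600 / √(72 × 5492) = -600 / 628.8275 ≈ -0.954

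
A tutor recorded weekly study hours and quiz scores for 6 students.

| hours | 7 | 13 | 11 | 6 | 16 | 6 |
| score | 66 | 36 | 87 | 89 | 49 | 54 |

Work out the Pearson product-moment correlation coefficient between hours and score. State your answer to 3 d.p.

-0.490

n = 6, Σx = 59, Σy = 381, Σx² = 667, Σy² = 26459, Σxy = 3529
nΣxy − ΣxΣy = 21174 − 22479 = -1305
nΣx² − (Σx)² = 4002 − 3481 = 521; nΣy² − (Σy)² = 158754 − 145161 = 13593
r = -1305 / √(521 × 13593) = -1305 / 2661.1939 ≈ -0.490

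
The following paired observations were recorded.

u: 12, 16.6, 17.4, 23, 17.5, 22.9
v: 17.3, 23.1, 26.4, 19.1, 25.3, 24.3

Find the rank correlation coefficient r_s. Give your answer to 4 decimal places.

0.2000

Rank u: 1, 2, 3, 6, 4, 5
Rank v: 1, 3, 6, 2, 5, 4
d = rank(u) − rank(v): 0, -1, -3, 4, -1, 1; Σd² = 28
ρ = 1 − 6Σd² / [n(n²−1)] = 1 − 6×28 / (6×35) = 1 − 168/210 ≈ 0.2000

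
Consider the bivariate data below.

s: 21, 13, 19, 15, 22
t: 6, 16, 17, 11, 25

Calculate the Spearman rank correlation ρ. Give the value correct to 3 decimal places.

0.300

Rank s: 4, 1, 3, 2, 5
Rank t: 1, 3, 4, 2, 5
d = rank(s) − rank(t): 3, -2, -1, 0, 0; Σd² = 14
ρ = 1 − 6Σd² / [n(n²−1)] = 1 − 6×14 / (5×24) = 1 − 84/120 ≈ 0.300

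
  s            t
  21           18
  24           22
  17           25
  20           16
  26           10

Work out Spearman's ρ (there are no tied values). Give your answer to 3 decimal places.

-0.600

Rank s: 3, 4, 1, 2, 5
Rank t: 3, 4, 5, 2, 1
d = rank(s) − rank(t): 0, 0, -4, 0, 4; Σd² = 32
ρ = 1 − 6Σd² / [n(n²−1)] = 1 − 6×32 / (5×24) = 1 − 192/120 ≈ -0.600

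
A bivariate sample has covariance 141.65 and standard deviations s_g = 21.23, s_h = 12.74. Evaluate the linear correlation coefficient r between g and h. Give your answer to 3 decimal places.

r = Cov(g,h) / (s_g · s_h) = 141.65 / (21.23 × 12.74)
  = 141.65 / 270.4702 ≈ 0.524

0.524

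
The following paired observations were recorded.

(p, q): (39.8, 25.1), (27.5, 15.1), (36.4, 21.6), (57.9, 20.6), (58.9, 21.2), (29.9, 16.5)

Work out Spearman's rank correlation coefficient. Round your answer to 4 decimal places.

0.5429

Rank p: 4, 1, 3, 5, 6, 2
Rank q: 6, 1, 5, 3, 4, 2
d = rank(p) − rank(q): -2, 0, -2, 2, 2, 0; Σd² = 16
ρ = 1 − 6Σd² / [n(n²−1)] = 1 − 6×16 / (6×35) = 1 − 96/210 ≈ 0.5429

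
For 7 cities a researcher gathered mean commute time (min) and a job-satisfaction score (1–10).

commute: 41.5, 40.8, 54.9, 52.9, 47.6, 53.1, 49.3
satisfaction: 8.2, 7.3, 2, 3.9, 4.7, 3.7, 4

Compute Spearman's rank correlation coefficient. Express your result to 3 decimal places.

Rank commute: 2, 1, 7, 5, 3, 6, 4
Rank satisfaction: 7, 6, 1, 3, 5, 2, 4
d = rank(commute) − rank(satisfaction): -5, -5, 6, 2, -2, 4, 0; Σd² = 110
ρ = 1 − 6Σd² / [n(n²−1)] = 1 − 6×110 / (7×48) = 1 − 660/336 ≈ -0.964

-0.964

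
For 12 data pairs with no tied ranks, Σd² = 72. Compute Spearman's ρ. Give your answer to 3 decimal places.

0.748

ρ = 1 − 6Σd² / [n(n²−1)] = 1 − 6×72 / (12×143)
  = 1 − 432/1716 = 1 − 0.2517 ≈ 0.748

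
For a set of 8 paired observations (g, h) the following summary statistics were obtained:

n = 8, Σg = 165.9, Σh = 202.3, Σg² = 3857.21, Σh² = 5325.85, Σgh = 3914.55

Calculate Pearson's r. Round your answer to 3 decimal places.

-0.948

r = (nΣgh − ΣgΣh) / √[(nΣg² − (Σg)²)(nΣh² − (Σh)²)]
Numerator: 8×3914.55 − 165.9×202.3 = -2245.17
Denominator: √[(30857.68 − 27522.81)(42606.8 − 40925.29)] = √[3334.87 × 1681.51] = 2368.0408
r = -2245.17 / 2368.0408 ≈ -0.948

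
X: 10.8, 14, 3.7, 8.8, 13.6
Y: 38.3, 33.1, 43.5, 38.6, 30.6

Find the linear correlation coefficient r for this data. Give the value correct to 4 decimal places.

n = 5, ΣX = 50.9, ΣY = 184.1, ΣX² = 588.73, ΣY² = 6881.07, ΣXY = 1793.83
nΣXY − ΣXΣY = 8969.15 − 9370.69 = -401.54
nΣX² − (ΣX)² = 2943.65 − 2590.81 = 352.84; nΣY² − (ΣY)² = 34405.35 − 33892.81 = 512.54
r = -401.54 / √(352.84 × 512.54) = -401.54 / 425.2583 ≈ -0.9442

-0.9442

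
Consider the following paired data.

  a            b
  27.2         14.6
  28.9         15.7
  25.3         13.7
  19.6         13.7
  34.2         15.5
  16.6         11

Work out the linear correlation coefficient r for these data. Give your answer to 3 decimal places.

0.885

n = 6, Σa = 151.8, Σb = 84.2, Σa² = 4044.5, Σb² = 1196.28, Σab = 2178.68
nΣab − ΣaΣb = 13072.08 − 12781.56 = 290.52
nΣa² − (Σa)² = 24267 − 23043.24 = 1223.76; nΣb² − (Σb)² = 7177.68 − 7089.64 = 88.04
r = 290.52 / √(1223.76 × 88.04) = 290.52 / 328.2375 ≈ 0.885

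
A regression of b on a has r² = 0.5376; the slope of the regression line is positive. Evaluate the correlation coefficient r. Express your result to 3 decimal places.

|r| = √0.5376 = 0.733
The association is positive, so r = 0.733.

0.733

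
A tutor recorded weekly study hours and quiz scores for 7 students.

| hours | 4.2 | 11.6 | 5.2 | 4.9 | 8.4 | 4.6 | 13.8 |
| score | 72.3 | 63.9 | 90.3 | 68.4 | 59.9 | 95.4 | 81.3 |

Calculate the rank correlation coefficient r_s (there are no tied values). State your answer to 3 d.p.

-0.321

Rank hours: 1, 6, 4, 3, 5, 2, 7
Rank score: 4, 2, 6, 3, 1, 7, 5
d = rank(hours) − rank(score): -3, 4, -2, 0, 4, -5, 2; Σd² = 74
ρ = 1 − 6Σd² / [n(n²−1)] = 1 − 6×74 / (7×48) = 1 − 444/336 ≈ -0.321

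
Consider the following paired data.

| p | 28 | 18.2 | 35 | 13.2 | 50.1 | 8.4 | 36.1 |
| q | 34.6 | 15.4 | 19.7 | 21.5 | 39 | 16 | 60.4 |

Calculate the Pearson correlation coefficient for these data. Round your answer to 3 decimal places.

n = 7, Σp = 189, Σq = 206.6, Σp² = 6398.26, Σq² = 7709.82, Σpq = 6491.12
nΣpq − ΣpΣq = 45437.84 − 39047.4 = 6390.44
nΣp² − (Σp)² = 44787.82 − 35721 = 9066.82; nΣq² − (Σq)² = 53968.74 − 42683.56 = 11285.18
r = 6390.44 / √(9066.82 × 11285.18) = 6390.44 / 10115.3693 ≈ 0.632

0.632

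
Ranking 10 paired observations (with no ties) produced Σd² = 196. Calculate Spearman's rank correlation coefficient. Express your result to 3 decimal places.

-0.188

ρ = 1 − 6Σd² / [n(n²−1)] = 1 − 6×196 / (10×99)
  = 1 − 1176/990 = 1 − 1.1879 ≈ -0.188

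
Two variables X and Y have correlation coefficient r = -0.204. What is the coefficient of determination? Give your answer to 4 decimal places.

r² = (-0.204)² = 0.0416

0.0416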